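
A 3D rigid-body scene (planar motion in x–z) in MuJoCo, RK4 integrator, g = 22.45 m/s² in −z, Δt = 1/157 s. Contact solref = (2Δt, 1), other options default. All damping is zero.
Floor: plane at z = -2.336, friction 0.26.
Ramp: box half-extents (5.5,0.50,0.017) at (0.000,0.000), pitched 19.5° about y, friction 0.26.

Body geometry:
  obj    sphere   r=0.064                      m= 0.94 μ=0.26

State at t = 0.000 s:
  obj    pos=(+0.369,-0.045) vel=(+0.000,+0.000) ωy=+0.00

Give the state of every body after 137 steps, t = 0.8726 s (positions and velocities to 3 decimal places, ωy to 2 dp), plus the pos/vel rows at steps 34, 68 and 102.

State at t = 0.8726 s:
  obj    pos=(+2.290,-0.725) vel=(+4.403,-1.559) ωy=+72.97

Key-timestep trajectory:
   step    t(s)  obj.x    obj.z    obj.vx   obj.vz 
     34  0.2166   +0.487  -0.087  +1.093  -0.387
     68  0.4331   +0.842  -0.212  +2.186  -0.774
    102  0.6497   +1.434  -0.422  +3.278  -1.161


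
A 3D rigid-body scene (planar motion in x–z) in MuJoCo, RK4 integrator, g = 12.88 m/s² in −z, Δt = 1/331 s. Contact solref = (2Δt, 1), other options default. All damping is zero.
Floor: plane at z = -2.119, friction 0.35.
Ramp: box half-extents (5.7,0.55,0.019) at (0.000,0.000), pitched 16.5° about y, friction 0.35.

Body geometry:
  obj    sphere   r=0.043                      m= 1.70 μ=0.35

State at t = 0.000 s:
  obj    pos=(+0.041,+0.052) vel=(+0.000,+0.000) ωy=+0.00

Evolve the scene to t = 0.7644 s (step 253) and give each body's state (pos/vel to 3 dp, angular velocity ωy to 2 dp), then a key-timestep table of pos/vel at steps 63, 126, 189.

State at t = 0.7644 s:
  obj    pos=(+0.773,-0.164) vel=(+1.915,-0.567) ωy=+46.44

Key-timestep trajectory:
   step    t(s)  obj.x    obj.z    obj.vx   obj.vz 
     63  0.1903   +0.087  +0.039  +0.477  -0.141
    126  0.3807   +0.223  -0.001  +0.954  -0.283
    189  0.5710   +0.450  -0.069  +1.431  -0.424


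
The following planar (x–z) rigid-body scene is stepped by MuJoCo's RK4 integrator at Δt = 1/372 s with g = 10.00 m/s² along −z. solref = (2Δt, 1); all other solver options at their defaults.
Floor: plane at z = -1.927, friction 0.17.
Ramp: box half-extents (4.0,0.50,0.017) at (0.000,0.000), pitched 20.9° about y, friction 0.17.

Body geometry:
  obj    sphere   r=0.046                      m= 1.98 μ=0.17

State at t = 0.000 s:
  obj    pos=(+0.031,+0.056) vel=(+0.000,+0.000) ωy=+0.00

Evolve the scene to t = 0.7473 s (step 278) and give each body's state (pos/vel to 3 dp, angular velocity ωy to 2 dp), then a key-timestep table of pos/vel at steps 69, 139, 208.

State at t = 0.7473 s:
  obj    pos=(+0.696,-0.198) vel=(+1.779,-0.679) ωy=+41.39

Key-timestep trajectory:
   step    t(s)  obj.x    obj.z    obj.vx   obj.vz 
     69  0.1855   +0.072  +0.040  +0.442  -0.169
    139  0.3737   +0.197  -0.008  +0.890  -0.340
    208  0.5591   +0.403  -0.086  +1.331  -0.508


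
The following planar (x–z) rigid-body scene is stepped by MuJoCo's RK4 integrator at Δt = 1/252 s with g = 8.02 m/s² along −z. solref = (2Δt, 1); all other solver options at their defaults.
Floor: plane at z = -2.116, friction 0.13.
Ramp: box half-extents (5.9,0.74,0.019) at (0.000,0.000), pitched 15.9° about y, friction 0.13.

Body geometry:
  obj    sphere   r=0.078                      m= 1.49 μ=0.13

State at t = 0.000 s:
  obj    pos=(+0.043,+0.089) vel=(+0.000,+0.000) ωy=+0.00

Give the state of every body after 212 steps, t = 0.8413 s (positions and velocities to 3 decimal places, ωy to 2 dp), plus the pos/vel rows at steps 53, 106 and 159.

State at t = 0.8413 s:
  obj    pos=(+0.577,-0.064) vel=(+1.270,-0.362) ωy=+16.92

Key-timestep trajectory:
   step    t(s)  obj.x    obj.z    obj.vx   obj.vz 
     53  0.2103   +0.076  +0.079  +0.318  -0.090
    106  0.4206   +0.177  +0.051  +0.635  -0.181
    159  0.6310   +0.343  +0.003  +0.952  -0.271


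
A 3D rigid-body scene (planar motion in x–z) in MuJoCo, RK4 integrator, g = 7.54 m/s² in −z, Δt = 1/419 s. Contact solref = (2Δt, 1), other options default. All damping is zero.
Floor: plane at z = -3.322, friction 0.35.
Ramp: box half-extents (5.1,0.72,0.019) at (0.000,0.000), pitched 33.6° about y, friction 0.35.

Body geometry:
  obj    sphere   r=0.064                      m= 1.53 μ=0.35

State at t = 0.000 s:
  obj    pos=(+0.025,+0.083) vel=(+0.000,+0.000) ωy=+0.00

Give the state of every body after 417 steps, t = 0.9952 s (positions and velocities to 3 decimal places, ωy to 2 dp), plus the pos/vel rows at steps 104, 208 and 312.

State at t = 0.9952 s:
  obj    pos=(+1.255,-0.734) vel=(+2.471,-1.642) ωy=+46.34

Key-timestep trajectory:
   step    t(s)  obj.x    obj.z    obj.vx   obj.vz 
    104  0.2482   +0.102  +0.032  +0.616  -0.409
    208  0.4964   +0.331  -0.120  +1.232  -0.819
    312  0.7446   +0.713  -0.374  +1.849  -1.228


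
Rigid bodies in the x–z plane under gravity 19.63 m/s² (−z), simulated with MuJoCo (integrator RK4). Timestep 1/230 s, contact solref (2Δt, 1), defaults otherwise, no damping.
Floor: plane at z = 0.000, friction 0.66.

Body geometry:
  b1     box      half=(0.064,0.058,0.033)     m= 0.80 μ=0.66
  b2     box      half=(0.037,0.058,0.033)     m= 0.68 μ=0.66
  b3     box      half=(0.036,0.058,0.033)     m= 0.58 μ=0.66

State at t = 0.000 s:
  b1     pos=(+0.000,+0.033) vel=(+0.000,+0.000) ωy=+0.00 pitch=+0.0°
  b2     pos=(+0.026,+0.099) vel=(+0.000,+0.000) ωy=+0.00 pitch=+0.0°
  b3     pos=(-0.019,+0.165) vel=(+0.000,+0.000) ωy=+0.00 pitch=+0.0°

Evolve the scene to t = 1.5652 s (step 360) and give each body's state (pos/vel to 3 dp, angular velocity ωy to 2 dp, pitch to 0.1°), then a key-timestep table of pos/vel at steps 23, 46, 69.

State at t = 1.5652 s:
  b1     pos=(+0.000,+0.033) vel=(+0.000,+0.000) ωy=+0.00 pitch=+0.0°
  b2     pos=(+0.026,+0.099) vel=(+0.000,+0.000) ωy=+0.00 pitch=+0.0°
  b3     pos=(-0.109,+0.033) vel=(+0.000,+0.000) ωy=+0.00 pitch=+180.0°

Key-timestep trajectory:
   step    t(s)  b1.x    b1.z    b1.vx   b1.vz   b2.x    b2.z    b2.vx   b2.vz   b3.x    b3.z    b3.vx   b3.vz 
     23  0.1000   +0.000  +0.033  +0.000  +0.000   +0.026  +0.099  +0.001  +0.000   -0.034  +0.157  -0.331  -0.293
     46  0.2000   +0.000  +0.033  +0.000  +0.001   +0.026  +0.099  +0.001  +0.000   -0.073  +0.101  -0.458  -0.034
     69  0.3000   +0.000  +0.033  +0.000  +0.000   +0.026  +0.099  +0.000  +0.000   -0.115  +0.032  +0.330  -0.053


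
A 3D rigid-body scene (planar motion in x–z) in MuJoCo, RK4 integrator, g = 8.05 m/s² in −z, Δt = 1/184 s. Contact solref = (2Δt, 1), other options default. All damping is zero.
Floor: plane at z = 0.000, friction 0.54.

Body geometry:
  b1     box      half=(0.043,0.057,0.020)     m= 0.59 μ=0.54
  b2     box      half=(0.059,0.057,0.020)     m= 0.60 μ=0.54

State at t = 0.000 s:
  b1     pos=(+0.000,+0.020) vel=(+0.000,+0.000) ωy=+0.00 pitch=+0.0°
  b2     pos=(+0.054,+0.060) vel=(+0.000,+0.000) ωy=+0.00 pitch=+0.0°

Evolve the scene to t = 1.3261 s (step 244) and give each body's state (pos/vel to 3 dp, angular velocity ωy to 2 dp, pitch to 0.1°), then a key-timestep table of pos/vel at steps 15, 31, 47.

State at t = 1.3261 s:
  b1     pos=(+0.000,+0.020) vel=(+0.000,+0.000) ωy=+0.00 pitch=+0.0°
  b2     pos=(+0.063,+0.050) vel=(+0.000,+0.000) ωy=-0.01 pitch=+34.9°

Key-timestep trajectory:
   step    t(s)  b1.x    b1.z    b1.vx   b1.vz   b2.x    b2.z    b2.vx   b2.vz 
     15  0.0815   +0.000  +0.020  +0.000  +0.000   +0.057  +0.058  +0.076  -0.079
     31  0.1685   +0.000  +0.020  +0.000  +0.000   +0.065  +0.051  +0.015  +0.092
     47  0.2554   +0.000  +0.020  +0.000  +0.000   +0.062  +0.050  +0.016  -0.003


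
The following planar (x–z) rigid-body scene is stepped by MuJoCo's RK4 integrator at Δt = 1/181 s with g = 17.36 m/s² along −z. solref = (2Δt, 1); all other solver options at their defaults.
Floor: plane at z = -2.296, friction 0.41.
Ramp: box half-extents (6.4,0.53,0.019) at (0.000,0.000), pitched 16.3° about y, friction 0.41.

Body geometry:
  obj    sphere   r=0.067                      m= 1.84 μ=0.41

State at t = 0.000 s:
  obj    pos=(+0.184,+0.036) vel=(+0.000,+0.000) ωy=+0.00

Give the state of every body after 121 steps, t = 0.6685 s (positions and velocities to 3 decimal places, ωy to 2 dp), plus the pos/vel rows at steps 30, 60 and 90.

State at t = 0.6685 s:
  obj    pos=(+0.930,-0.183) vel=(+2.233,-0.653) ωy=+34.72

Key-timestep trajectory:
   step    t(s)  obj.x    obj.z    obj.vx   obj.vz 
     30  0.1657   +0.230  +0.022  +0.554  -0.162
     60  0.3315   +0.368  -0.018  +1.107  -0.324
     90  0.4972   +0.597  -0.085  +1.661  -0.486


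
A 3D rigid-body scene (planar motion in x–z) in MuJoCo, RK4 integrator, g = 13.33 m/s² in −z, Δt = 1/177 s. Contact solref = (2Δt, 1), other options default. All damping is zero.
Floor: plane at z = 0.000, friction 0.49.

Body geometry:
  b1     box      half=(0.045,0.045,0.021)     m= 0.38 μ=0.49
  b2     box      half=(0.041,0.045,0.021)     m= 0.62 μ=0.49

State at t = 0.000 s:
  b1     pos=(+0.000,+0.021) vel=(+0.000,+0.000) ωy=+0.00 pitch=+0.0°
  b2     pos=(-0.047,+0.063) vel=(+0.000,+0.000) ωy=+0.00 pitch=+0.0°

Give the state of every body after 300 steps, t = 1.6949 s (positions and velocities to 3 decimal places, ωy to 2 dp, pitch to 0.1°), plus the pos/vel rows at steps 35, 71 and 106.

State at t = 1.6949 s:
  b1     pos=(+0.000,+0.021) vel=(+0.000,+0.000) ωy=+0.00 pitch=+0.0°
  b2     pos=(-0.151,+0.021) vel=(+0.000,+0.000) ωy=+0.00 pitch=+180.0°

Key-timestep trajectory:
   step    t(s)  b1.x    b1.z    b1.vx   b1.vz   b2.x    b2.z    b2.vx   b2.vz 
     35  0.1977   +0.000  +0.021  +0.001  +0.000   -0.064  +0.052  -0.221  -0.340
     71  0.4011   +0.000  +0.021  +0.000  +0.000   -0.105  +0.046  -0.055  +0.004
    106  0.5989   +0.000  +0.021  +0.000  +0.000   -0.119  +0.044  -0.168  -0.063


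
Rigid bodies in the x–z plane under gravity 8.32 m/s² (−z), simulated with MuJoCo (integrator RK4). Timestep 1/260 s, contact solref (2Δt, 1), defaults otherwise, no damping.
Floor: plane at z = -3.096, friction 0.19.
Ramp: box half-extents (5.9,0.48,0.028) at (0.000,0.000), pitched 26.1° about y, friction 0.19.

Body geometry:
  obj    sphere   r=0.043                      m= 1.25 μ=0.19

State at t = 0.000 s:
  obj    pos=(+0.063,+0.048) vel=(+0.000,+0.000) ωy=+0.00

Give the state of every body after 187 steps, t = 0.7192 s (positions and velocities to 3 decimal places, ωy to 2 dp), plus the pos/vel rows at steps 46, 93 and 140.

State at t = 0.7192 s:
  obj    pos=(+0.670,-0.249) vel=(+1.689,-0.827) ωy=+43.72

Key-timestep trajectory:
   step    t(s)  obj.x    obj.z    obj.vx   obj.vz 
     46  0.1769   +0.100  +0.030  +0.416  -0.204
     93  0.3577   +0.213  -0.025  +0.840  -0.412
    140  0.5385   +0.404  -0.119  +1.264  -0.619


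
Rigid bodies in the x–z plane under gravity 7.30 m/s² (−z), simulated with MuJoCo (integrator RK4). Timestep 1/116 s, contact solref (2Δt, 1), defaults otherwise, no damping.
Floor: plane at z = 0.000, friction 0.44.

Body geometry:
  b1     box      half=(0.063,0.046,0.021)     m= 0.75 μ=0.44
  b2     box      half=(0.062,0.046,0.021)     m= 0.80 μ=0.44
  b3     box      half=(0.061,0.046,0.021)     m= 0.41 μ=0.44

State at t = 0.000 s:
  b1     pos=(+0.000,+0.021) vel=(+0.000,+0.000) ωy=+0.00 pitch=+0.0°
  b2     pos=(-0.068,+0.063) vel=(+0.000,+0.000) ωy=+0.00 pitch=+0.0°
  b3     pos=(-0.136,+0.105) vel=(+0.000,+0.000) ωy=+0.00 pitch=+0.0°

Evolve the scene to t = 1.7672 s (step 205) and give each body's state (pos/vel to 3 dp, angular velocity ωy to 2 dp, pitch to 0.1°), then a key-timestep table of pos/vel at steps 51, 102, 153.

State at t = 1.7672 s:
  b1     pos=(+0.001,+0.021) vel=(+0.001,+0.000) ωy=+0.00 pitch=+0.0°
  b2     pos=(-0.080,+0.055) vel=(+0.000,-0.001) ωy=+0.02 pitch=-37.8°
  b3     pos=(-0.157,+0.052) vel=(+0.000,+0.000) ωy=+0.01 pitch=-34.8°

Key-timestep trajectory:
   step    t(s)  b1.x    b1.z    b1.vx   b1.vz   b2.x    b2.z    b2.vx   b2.vz   b3.x    b3.z    b3.vx   b3.vz 
     51  0.4397   +0.000  +0.021  +0.001  +0.000   -0.079  +0.055  +0.000  -0.001   -0.156  +0.052  +0.000  +0.000
    102  0.8793   +0.001  +0.021  +0.001  +0.000   -0.080  +0.055  +0.000  -0.001   -0.157  +0.052  +0.000  +0.000
    153  1.3190   +0.001  +0.021  +0.001  +0.000   -0.080  +0.055  +0.000  -0.001   -0.157  +0.052  +0.000  +0.000


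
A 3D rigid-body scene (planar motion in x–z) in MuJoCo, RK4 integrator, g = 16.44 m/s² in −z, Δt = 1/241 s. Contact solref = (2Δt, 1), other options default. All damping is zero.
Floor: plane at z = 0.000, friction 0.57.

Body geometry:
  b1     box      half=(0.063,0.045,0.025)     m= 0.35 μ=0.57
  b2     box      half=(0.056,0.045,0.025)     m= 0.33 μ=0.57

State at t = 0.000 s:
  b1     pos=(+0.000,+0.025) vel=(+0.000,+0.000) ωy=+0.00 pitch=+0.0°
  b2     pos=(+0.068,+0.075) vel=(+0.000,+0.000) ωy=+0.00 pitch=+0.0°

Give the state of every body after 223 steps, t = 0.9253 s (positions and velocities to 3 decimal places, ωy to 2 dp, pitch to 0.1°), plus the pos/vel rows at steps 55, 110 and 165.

State at t = 0.9253 s:
  b1     pos=(+0.000,+0.025) vel=(+0.000,+0.000) ωy=+0.00 pitch=+0.0°
  b2     pos=(+0.124,+0.056) vel=(+0.000,+0.000) ωy=-0.01 pitch=+90.0°

Key-timestep trajectory:
   step    t(s)  b1.x    b1.z    b1.vx   b1.vz   b2.x    b2.z    b2.vx   b2.vz 
     55  0.2282   +0.000  +0.025  +0.000  +0.000   +0.103  +0.061  +0.251  -0.018
    110  0.4564   +0.000  +0.025  +0.000  +0.000   +0.140  +0.061  -0.060  -0.009
    165  0.6846   +0.000  +0.025  +0.000  +0.000   +0.125  +0.056  +0.152  +0.054


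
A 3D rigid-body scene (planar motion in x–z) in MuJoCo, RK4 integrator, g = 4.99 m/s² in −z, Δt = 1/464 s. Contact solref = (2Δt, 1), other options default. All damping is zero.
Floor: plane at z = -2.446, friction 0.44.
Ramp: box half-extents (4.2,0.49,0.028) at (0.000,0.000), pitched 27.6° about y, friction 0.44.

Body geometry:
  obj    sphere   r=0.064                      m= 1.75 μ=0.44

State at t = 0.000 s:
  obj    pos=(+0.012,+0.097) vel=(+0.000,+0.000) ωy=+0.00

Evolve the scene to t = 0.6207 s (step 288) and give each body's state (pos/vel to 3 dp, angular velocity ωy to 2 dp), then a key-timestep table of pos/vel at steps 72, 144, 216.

State at t = 0.6207 s:
  obj    pos=(+0.294,-0.050) vel=(+0.908,-0.475) ωy=+16.01

Key-timestep trajectory:
   step    t(s)  obj.x    obj.z    obj.vx   obj.vz 
     72  0.1552   +0.030  +0.088  +0.227  -0.119
    144  0.3103   +0.083  +0.061  +0.454  -0.237
    216  0.4655   +0.171  +0.015  +0.681  -0.356


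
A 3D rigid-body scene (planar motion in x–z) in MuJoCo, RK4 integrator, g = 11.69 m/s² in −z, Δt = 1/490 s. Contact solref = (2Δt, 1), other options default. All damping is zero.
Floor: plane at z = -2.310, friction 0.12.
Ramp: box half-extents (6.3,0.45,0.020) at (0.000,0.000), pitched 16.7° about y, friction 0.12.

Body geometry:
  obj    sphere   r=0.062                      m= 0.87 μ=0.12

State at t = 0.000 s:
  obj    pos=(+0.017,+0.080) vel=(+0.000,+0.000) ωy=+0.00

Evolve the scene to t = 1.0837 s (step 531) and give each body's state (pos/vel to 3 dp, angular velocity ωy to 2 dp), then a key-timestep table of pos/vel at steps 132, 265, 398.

State at t = 1.0837 s:
  obj    pos=(+1.367,-0.324) vel=(+2.491,-0.747) ωy=+41.93

Key-timestep trajectory:
   step    t(s)  obj.x    obj.z    obj.vx   obj.vz 
    132  0.2694   +0.101  +0.055  +0.619  -0.186
    265  0.5408   +0.353  -0.020  +1.243  -0.373
    398  0.8122   +0.775  -0.147  +1.867  -0.560


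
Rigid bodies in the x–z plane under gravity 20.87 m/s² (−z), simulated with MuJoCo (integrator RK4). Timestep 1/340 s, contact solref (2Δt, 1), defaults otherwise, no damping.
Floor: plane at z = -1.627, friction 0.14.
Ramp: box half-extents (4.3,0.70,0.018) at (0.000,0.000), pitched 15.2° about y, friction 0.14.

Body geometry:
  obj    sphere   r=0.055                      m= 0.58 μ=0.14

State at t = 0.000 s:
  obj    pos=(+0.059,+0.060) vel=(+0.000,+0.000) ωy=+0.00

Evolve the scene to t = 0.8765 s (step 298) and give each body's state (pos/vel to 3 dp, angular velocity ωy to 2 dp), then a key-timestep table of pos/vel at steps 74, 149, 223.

State at t = 0.8765 s:
  obj    pos=(+1.508,-0.334) vel=(+3.306,-0.898) ωy=+62.28

Key-timestep trajectory:
   step    t(s)  obj.x    obj.z    obj.vx   obj.vz 
     74  0.2176   +0.148  +0.035  +0.821  -0.223
    149  0.4382   +0.421  -0.039  +1.653  -0.449
    223  0.6559   +0.870  -0.161  +2.474  -0.672


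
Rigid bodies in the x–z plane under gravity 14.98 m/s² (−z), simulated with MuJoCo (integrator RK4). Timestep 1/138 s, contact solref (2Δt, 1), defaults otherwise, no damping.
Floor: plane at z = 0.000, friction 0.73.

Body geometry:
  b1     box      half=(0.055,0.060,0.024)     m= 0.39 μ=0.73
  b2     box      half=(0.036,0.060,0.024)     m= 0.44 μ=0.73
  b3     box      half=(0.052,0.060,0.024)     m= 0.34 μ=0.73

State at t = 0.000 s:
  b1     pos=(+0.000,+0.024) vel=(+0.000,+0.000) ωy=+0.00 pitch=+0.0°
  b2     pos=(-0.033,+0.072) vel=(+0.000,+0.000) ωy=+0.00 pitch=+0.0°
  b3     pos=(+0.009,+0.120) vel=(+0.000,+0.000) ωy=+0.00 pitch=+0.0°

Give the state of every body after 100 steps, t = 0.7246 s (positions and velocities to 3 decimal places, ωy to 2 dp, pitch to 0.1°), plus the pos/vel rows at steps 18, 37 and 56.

State at t = 0.7246 s:
  b1     pos=(+0.000,+0.024) vel=(+0.000,+0.000) ωy=+0.00 pitch=+0.0°
  b2     pos=(-0.033,+0.072) vel=(+0.000,+0.000) ωy=+0.00 pitch=-0.1°
  b3     pos=(+0.130,+0.024) vel=(+0.000,+0.000) ωy=+0.00 pitch=+180.0°

Key-timestep trajectory:
   step    t(s)  b1.x    b1.z    b1.vx   b1.vz   b2.x    b2.z    b2.vx   b2.vz   b3.x    b3.z    b3.vx   b3.vz 
     18  0.1304   +0.000  +0.024  +0.000  +0.000   -0.033  +0.072  -0.001  +0.000   +0.021  +0.112  +0.205  -0.199
     37  0.2681   +0.000  +0.024  +0.000  -0.001   -0.033  +0.072  +0.000  +0.000   +0.062  +0.099  +0.424  -0.076
     56  0.4058   +0.000  +0.024  +0.000  +0.000   -0.033  +0.072  +0.000  +0.000   +0.132  +0.015  +0.151  -0.149


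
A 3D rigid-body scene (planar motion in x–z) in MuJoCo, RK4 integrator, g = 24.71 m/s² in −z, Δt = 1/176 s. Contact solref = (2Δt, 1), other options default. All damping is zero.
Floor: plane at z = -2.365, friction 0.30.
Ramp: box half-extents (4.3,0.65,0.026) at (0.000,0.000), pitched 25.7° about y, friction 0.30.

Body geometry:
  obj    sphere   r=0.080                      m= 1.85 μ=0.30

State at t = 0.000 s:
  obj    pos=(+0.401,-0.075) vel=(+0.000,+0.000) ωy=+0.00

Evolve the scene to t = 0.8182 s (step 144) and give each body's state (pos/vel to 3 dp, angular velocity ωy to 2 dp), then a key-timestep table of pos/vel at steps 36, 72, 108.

State at t = 0.8182 s:
  obj    pos=(+2.710,-1.186) vel=(+5.643,-2.716) ωy=+78.26

Key-timestep trajectory:
   step    t(s)  obj.x    obj.z    obj.vx   obj.vz 
     36  0.2045   +0.545  -0.145  +1.411  -0.679
     72  0.4091   +0.978  -0.353  +2.822  -1.358
    108  0.6136   +1.700  -0.700  +4.232  -2.037


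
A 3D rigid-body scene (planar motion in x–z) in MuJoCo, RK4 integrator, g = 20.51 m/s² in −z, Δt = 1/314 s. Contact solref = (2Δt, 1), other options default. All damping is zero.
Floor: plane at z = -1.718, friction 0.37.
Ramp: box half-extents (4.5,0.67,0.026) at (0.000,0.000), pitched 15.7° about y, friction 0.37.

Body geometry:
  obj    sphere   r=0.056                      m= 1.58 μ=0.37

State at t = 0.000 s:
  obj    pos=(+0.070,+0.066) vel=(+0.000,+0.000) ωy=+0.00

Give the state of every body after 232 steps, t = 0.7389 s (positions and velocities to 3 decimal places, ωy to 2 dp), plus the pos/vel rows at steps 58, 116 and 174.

State at t = 0.7389 s:
  obj    pos=(+1.112,-0.227) vel=(+2.820,-0.793) ωy=+52.30

Key-timestep trajectory:
   step    t(s)  obj.x    obj.z    obj.vx   obj.vz 
     58  0.1847   +0.135  +0.047  +0.705  -0.198
    116  0.3694   +0.330  -0.008  +1.410  -0.396
    174  0.5541   +0.656  -0.099  +2.115  -0.594


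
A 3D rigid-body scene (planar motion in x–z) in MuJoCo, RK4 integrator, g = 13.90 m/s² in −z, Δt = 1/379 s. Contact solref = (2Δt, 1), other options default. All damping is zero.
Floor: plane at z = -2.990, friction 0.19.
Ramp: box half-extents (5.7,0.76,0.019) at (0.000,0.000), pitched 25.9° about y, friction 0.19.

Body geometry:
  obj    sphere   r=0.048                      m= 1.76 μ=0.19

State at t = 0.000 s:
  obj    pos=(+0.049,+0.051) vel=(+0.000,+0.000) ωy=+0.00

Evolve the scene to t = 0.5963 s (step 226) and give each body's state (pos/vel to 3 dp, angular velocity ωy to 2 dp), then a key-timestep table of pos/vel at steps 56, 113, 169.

State at t = 0.5963 s:
  obj    pos=(+0.743,-0.286) vel=(+2.326,-1.130) ωy=+53.86

Key-timestep trajectory:
   step    t(s)  obj.x    obj.z    obj.vx   obj.vz 
     56  0.1478   +0.092  +0.030  +0.577  -0.280
    113  0.2982   +0.222  -0.034  +1.163  -0.565
    169  0.4459   +0.437  -0.138  +1.740  -0.845


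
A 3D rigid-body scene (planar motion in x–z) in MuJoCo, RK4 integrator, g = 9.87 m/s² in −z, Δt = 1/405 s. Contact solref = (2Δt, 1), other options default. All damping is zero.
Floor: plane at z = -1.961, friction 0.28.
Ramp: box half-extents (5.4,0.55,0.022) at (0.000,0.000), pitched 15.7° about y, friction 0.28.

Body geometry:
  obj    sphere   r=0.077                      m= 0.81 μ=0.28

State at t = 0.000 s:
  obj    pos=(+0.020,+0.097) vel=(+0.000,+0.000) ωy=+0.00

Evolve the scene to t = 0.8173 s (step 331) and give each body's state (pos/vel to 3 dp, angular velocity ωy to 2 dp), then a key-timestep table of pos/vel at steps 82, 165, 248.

State at t = 0.8173 s:
  obj    pos=(+0.633,-0.075) vel=(+1.501,-0.422) ωy=+20.25

Key-timestep trajectory:
   step    t(s)  obj.x    obj.z    obj.vx   obj.vz 
     82  0.2025   +0.058  +0.087  +0.372  -0.105
    165  0.4074   +0.172  +0.054  +0.748  -0.210
    248  0.6123   +0.364  +0.000  +1.125  -0.316


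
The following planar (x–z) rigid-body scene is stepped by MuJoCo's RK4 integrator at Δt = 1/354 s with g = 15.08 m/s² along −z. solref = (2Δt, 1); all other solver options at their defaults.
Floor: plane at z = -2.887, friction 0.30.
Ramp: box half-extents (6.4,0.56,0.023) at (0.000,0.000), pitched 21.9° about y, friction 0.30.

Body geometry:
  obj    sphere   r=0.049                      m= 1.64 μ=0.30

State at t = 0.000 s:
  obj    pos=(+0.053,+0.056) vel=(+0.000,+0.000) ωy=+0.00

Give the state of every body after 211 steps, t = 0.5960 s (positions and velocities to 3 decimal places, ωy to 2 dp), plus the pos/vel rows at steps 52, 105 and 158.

State at t = 0.5960 s:
  obj    pos=(+0.715,-0.210) vel=(+2.222,-0.893) ωy=+48.86

Key-timestep trajectory:
   step    t(s)  obj.x    obj.z    obj.vx   obj.vz 
     52  0.1469   +0.093  +0.040  +0.548  -0.220
    105  0.2966   +0.217  -0.010  +1.106  -0.445
    158  0.4463   +0.424  -0.093  +1.664  -0.669


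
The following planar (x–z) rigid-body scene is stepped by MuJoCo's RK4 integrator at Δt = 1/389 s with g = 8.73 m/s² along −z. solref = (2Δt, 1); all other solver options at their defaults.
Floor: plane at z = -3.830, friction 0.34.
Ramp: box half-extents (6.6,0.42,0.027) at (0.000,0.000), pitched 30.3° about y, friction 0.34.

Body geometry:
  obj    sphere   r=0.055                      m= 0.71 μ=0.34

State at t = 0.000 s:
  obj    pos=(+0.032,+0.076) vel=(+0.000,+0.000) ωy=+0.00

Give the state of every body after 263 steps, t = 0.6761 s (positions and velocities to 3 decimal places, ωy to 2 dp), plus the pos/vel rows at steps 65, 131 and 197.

State at t = 0.6761 s:
  obj    pos=(+0.653,-0.287) vel=(+1.837,-1.073) ωy=+38.67

Key-timestep trajectory:
   step    t(s)  obj.x    obj.z    obj.vx   obj.vz 
     65  0.1671   +0.070  +0.054  +0.454  -0.265
    131  0.3368   +0.186  -0.014  +0.915  -0.535
    197  0.5064   +0.380  -0.127  +1.376  -0.804


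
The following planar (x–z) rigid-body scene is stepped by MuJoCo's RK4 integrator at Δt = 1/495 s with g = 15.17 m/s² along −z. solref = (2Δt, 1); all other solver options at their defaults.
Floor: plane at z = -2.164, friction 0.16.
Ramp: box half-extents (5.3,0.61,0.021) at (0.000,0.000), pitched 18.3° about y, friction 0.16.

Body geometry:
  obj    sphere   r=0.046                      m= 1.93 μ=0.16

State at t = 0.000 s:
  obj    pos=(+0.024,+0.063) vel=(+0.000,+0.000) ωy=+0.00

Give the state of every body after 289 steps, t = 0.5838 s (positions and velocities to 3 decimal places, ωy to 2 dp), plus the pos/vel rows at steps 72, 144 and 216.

State at t = 0.5838 s:
  obj    pos=(+0.575,-0.119) vel=(+1.886,-0.624) ωy=+43.18

Key-timestep trajectory:
   step    t(s)  obj.x    obj.z    obj.vx   obj.vz 
     72  0.1455   +0.058  +0.051  +0.470  -0.155
    144  0.2909   +0.161  +0.017  +0.940  -0.311
    216  0.4364   +0.332  -0.039  +1.410  -0.466


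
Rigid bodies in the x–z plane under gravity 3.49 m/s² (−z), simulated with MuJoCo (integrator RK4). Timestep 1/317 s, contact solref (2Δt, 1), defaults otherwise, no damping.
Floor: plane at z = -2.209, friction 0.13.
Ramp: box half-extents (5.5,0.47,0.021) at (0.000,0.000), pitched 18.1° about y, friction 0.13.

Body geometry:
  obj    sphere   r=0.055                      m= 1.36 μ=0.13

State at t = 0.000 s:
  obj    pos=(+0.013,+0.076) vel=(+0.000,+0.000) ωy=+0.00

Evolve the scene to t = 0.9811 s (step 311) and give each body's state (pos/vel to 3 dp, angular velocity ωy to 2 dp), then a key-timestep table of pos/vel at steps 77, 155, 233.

State at t = 0.9811 s:
  obj    pos=(+0.367,-0.040) vel=(+0.722,-0.236) ωy=+13.81

Key-timestep trajectory:
   step    t(s)  obj.x    obj.z    obj.vx   obj.vz 
     77  0.2429   +0.035  +0.069  +0.179  -0.058
    155  0.4890   +0.101  +0.047  +0.360  -0.118
    233  0.7350   +0.212  +0.011  +0.541  -0.177


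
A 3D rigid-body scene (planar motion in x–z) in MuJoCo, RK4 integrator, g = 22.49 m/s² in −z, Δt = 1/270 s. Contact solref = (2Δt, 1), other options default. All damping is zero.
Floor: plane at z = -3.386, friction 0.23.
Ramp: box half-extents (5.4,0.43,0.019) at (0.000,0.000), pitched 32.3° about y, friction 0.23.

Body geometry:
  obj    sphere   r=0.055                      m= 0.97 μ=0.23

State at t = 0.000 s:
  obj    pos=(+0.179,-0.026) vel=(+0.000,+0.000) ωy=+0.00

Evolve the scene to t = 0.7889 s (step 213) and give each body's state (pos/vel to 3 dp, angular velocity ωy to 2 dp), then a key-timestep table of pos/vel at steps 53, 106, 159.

State at t = 0.7889 s:
  obj    pos=(+2.437,-1.453) vel=(+5.724,-3.619) ωy=+123.09

Key-timestep trajectory:
   step    t(s)  obj.x    obj.z    obj.vx   obj.vz 
     53  0.1963   +0.319  -0.114  +1.425  -0.901
    106  0.3926   +0.739  -0.379  +2.849  -1.801
    159  0.5889   +1.438  -0.821  +4.273  -2.701


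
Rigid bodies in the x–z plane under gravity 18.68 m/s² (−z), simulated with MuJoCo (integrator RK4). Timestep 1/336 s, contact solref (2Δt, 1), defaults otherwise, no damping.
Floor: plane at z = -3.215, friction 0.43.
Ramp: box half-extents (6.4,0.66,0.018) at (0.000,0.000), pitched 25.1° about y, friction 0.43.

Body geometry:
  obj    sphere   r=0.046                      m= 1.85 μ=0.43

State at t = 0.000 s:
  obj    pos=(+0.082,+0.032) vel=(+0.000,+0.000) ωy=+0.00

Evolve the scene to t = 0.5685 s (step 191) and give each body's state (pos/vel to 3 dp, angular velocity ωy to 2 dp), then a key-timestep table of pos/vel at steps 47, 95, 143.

State at t = 0.5685 s:
  obj    pos=(+0.910,-0.356) vel=(+2.914,-1.365) ωy=+69.93

Key-timestep trajectory:
   step    t(s)  obj.x    obj.z    obj.vx   obj.vz 
     47  0.1399   +0.132  +0.009  +0.717  -0.336
     95  0.2827   +0.287  -0.064  +1.449  -0.679
    143  0.4256   +0.546  -0.185  +2.181  -1.022


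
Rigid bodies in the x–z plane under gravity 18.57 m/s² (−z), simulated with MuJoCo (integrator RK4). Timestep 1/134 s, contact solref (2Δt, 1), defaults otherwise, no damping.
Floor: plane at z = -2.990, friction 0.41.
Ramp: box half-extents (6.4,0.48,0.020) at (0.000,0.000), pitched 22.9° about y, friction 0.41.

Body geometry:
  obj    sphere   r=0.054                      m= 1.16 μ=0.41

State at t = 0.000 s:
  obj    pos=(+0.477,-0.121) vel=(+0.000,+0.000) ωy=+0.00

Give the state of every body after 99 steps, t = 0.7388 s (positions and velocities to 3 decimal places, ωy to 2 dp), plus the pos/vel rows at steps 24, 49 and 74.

State at t = 0.7388 s:
  obj    pos=(+1.775,-0.669) vel=(+3.512,-1.484) ωy=+70.60

Key-timestep trajectory:
   step    t(s)  obj.x    obj.z    obj.vx   obj.vz 
     24  0.1791   +0.553  -0.153  +0.852  -0.360
     49  0.3657   +0.795  -0.256  +1.739  -0.734
     74  0.5522   +1.202  -0.427  +2.625  -1.109


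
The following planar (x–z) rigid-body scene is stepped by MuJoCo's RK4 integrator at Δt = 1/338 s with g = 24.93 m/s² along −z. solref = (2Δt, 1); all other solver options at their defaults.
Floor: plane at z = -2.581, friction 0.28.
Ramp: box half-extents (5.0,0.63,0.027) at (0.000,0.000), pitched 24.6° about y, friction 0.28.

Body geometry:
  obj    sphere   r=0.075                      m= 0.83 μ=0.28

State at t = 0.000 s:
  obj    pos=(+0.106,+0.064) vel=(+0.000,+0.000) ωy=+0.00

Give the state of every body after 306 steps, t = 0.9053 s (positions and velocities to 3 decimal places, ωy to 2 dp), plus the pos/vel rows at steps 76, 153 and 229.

State at t = 0.9053 s:
  obj    pos=(+2.868,-1.201) vel=(+6.102,-2.794) ωy=+89.47

Key-timestep trajectory:
   step    t(s)  obj.x    obj.z    obj.vx   obj.vz 
     76  0.2249   +0.276  -0.014  +1.516  -0.694
    153  0.4527   +0.797  -0.253  +3.051  -1.397
    229  0.6775   +1.653  -0.645  +4.567  -2.091


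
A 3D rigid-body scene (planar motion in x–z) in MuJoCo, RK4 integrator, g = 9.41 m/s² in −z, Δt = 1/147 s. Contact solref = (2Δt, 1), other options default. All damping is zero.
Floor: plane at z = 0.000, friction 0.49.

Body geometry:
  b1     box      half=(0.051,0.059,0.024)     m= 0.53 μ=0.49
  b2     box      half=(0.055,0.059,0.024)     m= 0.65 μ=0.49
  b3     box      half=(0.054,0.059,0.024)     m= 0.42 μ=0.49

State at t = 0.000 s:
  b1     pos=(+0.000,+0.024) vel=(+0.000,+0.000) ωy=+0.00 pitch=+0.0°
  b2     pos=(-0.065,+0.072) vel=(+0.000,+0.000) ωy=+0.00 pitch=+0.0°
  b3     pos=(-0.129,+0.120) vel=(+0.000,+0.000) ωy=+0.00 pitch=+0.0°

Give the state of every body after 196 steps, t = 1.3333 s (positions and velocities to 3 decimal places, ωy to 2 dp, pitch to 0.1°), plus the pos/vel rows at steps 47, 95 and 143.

State at t = 1.3333 s:
  b1     pos=(+0.001,+0.024) vel=(+0.000,+0.000) ωy=+0.00 pitch=+0.0°
  b2     pos=(-0.077,+0.056) vel=(+0.000,+0.000) ωy=+0.01 pitch=-44.5°
  b3     pos=(-0.146,+0.055) vel=(+0.000,+0.000) ωy=+0.01 pitch=-44.5°

Key-timestep trajectory:
   step    t(s)  b1.x    b1.z    b1.vx   b1.vz   b2.x    b2.z    b2.vx   b2.vz   b3.x    b3.z    b3.vx   b3.vz 
     47  0.3197   +0.000  +0.024  +0.000  +0.004   -0.076  +0.056  -0.011  +0.007   -0.145  +0.056  -0.066  -0.037
     95  0.6463   +0.000  +0.024  +0.001  +0.000   -0.077  +0.056  +0.000  +0.000   -0.146  +0.055  +0.000  +0.000
    143  0.9728   +0.001  +0.024  +0.001  +0.000   -0.077  +0.056  +0.000  +0.000   -0.146  +0.055  +0.000  +0.000


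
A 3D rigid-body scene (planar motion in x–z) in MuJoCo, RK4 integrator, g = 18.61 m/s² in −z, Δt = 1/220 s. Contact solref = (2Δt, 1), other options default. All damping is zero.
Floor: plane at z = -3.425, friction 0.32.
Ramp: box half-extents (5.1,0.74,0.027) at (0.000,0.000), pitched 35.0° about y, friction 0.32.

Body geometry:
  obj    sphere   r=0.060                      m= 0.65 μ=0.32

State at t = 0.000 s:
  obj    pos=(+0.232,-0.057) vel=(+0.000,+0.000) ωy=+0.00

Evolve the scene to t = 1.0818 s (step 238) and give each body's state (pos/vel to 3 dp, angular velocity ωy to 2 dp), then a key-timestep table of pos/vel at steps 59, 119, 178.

State at t = 1.0818 s:
  obj    pos=(+3.887,-2.616) vel=(+6.757,-4.731) ωy=+137.44

Key-timestep trajectory:
   step    t(s)  obj.x    obj.z    obj.vx   obj.vz 
     59  0.2682   +0.457  -0.214  +1.675  -1.173
    119  0.5409   +1.146  -0.696  +3.379  -2.366
    178  0.8091   +2.277  -1.488  +5.053  -3.538


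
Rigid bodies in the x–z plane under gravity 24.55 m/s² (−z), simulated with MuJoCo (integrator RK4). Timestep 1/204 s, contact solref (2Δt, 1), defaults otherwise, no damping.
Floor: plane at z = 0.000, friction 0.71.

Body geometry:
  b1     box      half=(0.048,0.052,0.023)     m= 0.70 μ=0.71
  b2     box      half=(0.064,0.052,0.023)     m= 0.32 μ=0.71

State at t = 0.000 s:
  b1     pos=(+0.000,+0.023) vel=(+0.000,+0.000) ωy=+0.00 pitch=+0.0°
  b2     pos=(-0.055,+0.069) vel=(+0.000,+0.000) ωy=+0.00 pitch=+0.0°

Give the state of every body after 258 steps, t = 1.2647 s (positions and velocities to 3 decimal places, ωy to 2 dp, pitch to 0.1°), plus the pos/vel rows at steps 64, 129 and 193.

State at t = 1.2647 s:
  b1     pos=(+0.001,+0.023) vel=(+0.000,+0.000) ωy=+0.00 pitch=+0.0°
  b2     pos=(-0.068,+0.059) vel=(-0.001,-0.001) ωy=+0.02 pitch=-39.7°

Key-timestep trajectory:
   step    t(s)  b1.x    b1.z    b1.vx   b1.vz   b2.x    b2.z    b2.vx   b2.vz 
     64  0.3137   +0.000  +0.023  +0.000  +0.000   -0.068  +0.059  -0.001  -0.001
    129  0.6324   +0.000  +0.023  +0.000  +0.000   -0.068  +0.059  -0.001  -0.001
    193  0.9461   +0.000  +0.023  +0.000  +0.000   -0.068  +0.059  -0.001  -0.001


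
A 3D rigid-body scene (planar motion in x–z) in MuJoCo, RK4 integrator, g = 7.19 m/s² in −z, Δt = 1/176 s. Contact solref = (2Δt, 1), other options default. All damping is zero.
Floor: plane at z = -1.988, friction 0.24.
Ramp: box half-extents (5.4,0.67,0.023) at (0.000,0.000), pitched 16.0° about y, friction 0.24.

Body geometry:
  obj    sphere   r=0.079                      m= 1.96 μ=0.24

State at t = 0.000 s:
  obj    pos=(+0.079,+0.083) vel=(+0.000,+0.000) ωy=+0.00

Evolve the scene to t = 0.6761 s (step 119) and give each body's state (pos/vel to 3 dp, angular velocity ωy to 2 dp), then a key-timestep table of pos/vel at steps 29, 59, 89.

State at t = 0.6761 s:
  obj    pos=(+0.390,-0.006) vel=(+0.920,-0.264) ωy=+12.11

Key-timestep trajectory:
   step    t(s)  obj.x    obj.z    obj.vx   obj.vz 
     29  0.1648   +0.098  +0.078  +0.224  -0.064
     59  0.3352   +0.156  +0.061  +0.456  -0.131
     89  0.5057   +0.253  +0.034  +0.688  -0.197


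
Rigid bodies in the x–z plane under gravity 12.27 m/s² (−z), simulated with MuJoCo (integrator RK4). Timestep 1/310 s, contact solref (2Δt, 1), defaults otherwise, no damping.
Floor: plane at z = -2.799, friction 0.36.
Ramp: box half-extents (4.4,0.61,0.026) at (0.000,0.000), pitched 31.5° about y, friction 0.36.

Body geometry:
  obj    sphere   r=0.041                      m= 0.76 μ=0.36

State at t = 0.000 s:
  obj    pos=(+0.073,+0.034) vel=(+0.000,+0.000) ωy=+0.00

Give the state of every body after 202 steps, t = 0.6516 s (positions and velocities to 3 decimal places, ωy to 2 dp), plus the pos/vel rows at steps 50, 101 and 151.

State at t = 0.6516 s:
  obj    pos=(+0.902,-0.474) vel=(+2.544,-1.559) ωy=+72.77

Key-timestep trajectory:
   step    t(s)  obj.x    obj.z    obj.vx   obj.vz 
     50  0.1613   +0.124  +0.003  +0.630  -0.386
    101  0.3258   +0.280  -0.093  +1.272  -0.780
    151  0.4871   +0.536  -0.250  +1.902  -1.166


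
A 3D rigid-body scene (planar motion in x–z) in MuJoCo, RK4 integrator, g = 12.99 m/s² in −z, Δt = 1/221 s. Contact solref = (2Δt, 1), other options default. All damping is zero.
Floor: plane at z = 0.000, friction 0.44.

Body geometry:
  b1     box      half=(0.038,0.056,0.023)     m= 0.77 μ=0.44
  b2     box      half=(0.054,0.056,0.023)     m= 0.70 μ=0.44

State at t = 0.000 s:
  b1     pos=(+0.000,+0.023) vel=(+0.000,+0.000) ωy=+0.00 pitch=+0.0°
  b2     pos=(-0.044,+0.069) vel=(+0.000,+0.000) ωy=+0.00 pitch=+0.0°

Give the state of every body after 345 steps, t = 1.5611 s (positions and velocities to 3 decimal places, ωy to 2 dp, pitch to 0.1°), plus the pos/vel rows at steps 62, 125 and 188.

State at t = 1.5611 s:
  b1     pos=(+0.000,+0.023) vel=(+0.000,+0.000) ωy=+0.00 pitch=+0.0°
  b2     pos=(-0.100,+0.054) vel=(+0.000,+0.000) ωy=+0.00 pitch=-90.0°

Key-timestep trajectory:
   step    t(s)  b1.x    b1.z    b1.vx   b1.vz   b2.x    b2.z    b2.vx   b2.vz 
     62  0.2805   +0.000  +0.023  +0.000  +0.000   -0.074  +0.059  -0.055  +0.004
    125  0.5656   +0.000  +0.023  +0.000  +0.000   -0.090  +0.057  -0.159  -0.030
    188  0.8507   +0.000  +0.023  +0.000  +0.000   -0.097  +0.055  -0.059  -0.020


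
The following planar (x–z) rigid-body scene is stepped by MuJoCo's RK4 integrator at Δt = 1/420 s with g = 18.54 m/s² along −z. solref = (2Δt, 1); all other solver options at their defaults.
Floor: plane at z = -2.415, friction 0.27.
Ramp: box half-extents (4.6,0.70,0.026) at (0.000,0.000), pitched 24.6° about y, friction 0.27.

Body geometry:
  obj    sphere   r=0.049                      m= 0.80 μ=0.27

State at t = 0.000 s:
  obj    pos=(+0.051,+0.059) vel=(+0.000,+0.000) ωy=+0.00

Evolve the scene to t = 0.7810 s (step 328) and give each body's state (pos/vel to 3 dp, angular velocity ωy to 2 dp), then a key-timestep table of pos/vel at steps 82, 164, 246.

State at t = 0.7810 s:
  obj    pos=(+1.580,-0.641) vel=(+3.915,-1.792) ωy=+87.85

Key-timestep trajectory:
   step    t(s)  obj.x    obj.z    obj.vx   obj.vz 
     82  0.1952   +0.147  +0.015  +0.979  -0.448
    164  0.3905   +0.433  -0.116  +1.957  -0.896
    246  0.5857   +0.911  -0.335  +2.936  -1.344


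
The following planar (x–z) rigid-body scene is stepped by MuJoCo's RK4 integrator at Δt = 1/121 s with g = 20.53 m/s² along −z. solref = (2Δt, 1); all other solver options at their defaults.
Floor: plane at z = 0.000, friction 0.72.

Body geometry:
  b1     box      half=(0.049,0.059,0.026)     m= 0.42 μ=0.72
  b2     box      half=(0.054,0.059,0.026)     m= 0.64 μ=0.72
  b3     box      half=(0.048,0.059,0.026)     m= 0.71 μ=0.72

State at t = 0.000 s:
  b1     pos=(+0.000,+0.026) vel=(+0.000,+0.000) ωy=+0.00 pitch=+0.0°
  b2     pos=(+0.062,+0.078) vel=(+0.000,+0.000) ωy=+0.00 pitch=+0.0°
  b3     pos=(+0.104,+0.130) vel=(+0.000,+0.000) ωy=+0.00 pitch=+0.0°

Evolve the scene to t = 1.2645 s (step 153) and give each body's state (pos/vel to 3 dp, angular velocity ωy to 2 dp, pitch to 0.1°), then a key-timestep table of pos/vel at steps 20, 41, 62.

State at t = 1.2645 s:
  b1     pos=(+0.000,+0.026) vel=(+0.000,+0.000) ωy=+0.00 pitch=+0.0°
  b2     pos=(+0.112,+0.054) vel=(+0.000,+0.000) ωy=+0.00 pitch=+90.0°
  b3     pos=(+0.191,+0.048) vel=(+0.000,+0.000) ωy=+0.00 pitch=+90.0°

Key-timestep trajectory:
   step    t(s)  b1.x    b1.z    b1.vx   b1.vz   b2.x    b2.z    b2.vx   b2.vz   b3.x    b3.z    b3.vx   b3.vz 
     20  0.1653   +0.000  +0.026  +0.000  +0.000   +0.094  +0.058  +0.329  +0.040   +0.165  +0.051  +0.222  +0.148
     41  0.3388   +0.000  +0.026  +0.000  +0.000   +0.128  +0.059  -0.050  -0.008   +0.200  +0.051  -0.101  -0.028
     62  0.5124   +0.000  +0.026  +0.000  +0.000   +0.110  +0.055  +0.204  -0.085   +0.191  +0.048  -0.002  +0.009


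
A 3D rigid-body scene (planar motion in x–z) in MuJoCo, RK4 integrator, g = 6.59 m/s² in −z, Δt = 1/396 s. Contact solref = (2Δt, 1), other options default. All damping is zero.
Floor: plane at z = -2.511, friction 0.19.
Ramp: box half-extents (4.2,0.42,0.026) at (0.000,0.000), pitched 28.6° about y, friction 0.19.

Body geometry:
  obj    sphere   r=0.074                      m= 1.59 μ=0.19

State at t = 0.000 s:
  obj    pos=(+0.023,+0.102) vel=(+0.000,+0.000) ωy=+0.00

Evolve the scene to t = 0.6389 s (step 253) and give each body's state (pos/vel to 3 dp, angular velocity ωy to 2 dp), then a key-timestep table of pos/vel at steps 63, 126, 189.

State at t = 0.6389 s:
  obj    pos=(+0.427,-0.119) vel=(+1.264,-0.689) ωy=+19.45

Key-timestep trajectory:
   step    t(s)  obj.x    obj.z    obj.vx   obj.vz 
     63  0.1591   +0.048  +0.088  +0.315  -0.172
    126  0.3182   +0.123  +0.047  +0.630  -0.343
    189  0.4773   +0.248  -0.021  +0.944  -0.515
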